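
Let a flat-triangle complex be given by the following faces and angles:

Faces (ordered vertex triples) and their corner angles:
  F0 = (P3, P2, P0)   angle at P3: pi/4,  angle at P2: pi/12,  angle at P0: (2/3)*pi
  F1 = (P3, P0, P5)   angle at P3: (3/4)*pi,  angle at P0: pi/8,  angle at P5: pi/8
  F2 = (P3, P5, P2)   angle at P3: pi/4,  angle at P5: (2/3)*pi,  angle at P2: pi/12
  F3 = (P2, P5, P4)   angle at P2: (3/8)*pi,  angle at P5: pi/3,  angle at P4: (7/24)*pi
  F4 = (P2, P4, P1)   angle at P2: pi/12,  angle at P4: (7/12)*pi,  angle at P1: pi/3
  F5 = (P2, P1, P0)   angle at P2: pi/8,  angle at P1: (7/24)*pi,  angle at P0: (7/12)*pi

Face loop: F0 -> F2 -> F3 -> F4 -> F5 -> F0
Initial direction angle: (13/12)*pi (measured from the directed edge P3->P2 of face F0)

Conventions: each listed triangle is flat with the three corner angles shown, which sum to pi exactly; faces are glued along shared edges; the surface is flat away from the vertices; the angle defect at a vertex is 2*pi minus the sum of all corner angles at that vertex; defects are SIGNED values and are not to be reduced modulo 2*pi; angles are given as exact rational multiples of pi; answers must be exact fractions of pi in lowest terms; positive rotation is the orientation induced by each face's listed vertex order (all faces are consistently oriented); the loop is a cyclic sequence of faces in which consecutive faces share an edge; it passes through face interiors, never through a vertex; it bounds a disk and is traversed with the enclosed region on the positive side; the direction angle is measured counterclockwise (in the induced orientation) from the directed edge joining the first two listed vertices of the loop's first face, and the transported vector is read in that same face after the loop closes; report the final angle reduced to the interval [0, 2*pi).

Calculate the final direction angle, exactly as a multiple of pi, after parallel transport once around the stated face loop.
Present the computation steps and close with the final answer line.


enclosed vertex P2: corner angles sum to (3/4)*pi, defect = 2*pi - (3/4)*pi = (5/4)*pi
final direction = starting direction + enclosed defect total, reduced mod 2*pi (induced orientation)
final angle = (13/12)*pi + (5/4)*pi = pi/3 (mod 2*pi)

Answer: final direction angle = pi/3


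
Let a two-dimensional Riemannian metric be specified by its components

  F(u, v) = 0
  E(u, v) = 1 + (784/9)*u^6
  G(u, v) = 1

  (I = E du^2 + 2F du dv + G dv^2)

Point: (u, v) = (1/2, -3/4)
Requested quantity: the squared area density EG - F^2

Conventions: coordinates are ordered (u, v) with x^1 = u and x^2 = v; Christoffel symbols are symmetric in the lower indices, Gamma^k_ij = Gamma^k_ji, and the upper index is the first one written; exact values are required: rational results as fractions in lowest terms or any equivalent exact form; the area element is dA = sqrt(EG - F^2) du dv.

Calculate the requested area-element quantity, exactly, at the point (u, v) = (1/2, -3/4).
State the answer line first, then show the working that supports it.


Answer: EG - F^2 = 85/36

E = 85/36, F = 0, G = 1; EG - F^2 = 85/36


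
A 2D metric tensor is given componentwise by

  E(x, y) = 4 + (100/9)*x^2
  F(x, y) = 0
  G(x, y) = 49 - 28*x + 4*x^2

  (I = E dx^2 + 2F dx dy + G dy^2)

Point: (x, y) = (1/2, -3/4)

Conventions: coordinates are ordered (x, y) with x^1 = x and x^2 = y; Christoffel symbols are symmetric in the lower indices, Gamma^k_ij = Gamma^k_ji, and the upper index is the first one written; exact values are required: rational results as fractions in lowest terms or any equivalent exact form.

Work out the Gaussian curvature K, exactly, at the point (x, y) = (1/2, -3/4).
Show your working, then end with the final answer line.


E = 61/9, F = 0, G = 36, EG - F^2 = 244 at the point
E_x = 100/9, E_y = 0, F_x = 0, F_y = 0, G_x = -24, G_y = 0
E_yy = 0, F_xy = 0, G_xx = 8
Apply the Brioschi formula K = (det M1 - det M2)/(EG - F^2)^2 over the derivative matrices of E, F, G.
M1 = [[-E_yy/2 + F_xy - G_xx/2, E_x/2, F_x - E_y/2], [F_y - G_x/2, E, F], [G_y/2, F, G]] = [[-4, 50/9, 0], [12, 61/9, 0], [0, 0, 36]]; det M1 = -3376
M2 = [[0, E_y/2, G_x/2], [E_y/2, E, F], [G_x/2, F, G]] = [[0, 0, -12], [0, 61/9, 0], [-12, 0, 36]]; det M2 = -976
det M1 - det M2 = -2400; K = -2400 / (244)^2 = -150/3721

Answer: K = -150/3721


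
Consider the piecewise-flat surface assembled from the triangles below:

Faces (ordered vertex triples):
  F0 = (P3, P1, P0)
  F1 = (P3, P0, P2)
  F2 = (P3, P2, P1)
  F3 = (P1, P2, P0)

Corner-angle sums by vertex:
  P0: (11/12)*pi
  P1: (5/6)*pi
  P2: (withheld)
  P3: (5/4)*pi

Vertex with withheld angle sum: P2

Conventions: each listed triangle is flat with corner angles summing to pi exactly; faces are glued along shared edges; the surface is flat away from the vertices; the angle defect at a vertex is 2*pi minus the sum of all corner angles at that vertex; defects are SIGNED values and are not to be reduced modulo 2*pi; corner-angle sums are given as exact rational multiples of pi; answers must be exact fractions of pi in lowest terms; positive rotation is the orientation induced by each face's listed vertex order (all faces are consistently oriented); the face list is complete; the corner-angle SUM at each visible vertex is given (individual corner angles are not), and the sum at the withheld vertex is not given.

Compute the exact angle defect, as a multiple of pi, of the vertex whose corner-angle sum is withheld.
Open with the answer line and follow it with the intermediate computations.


Answer: defect(P2) = pi

V = 4, E = 6, F = 4; chi = V - E + F = 2
Gauss-Bonnet: total defect = 2*pi*chi = 4*pi; visible defects sum to 3*pi


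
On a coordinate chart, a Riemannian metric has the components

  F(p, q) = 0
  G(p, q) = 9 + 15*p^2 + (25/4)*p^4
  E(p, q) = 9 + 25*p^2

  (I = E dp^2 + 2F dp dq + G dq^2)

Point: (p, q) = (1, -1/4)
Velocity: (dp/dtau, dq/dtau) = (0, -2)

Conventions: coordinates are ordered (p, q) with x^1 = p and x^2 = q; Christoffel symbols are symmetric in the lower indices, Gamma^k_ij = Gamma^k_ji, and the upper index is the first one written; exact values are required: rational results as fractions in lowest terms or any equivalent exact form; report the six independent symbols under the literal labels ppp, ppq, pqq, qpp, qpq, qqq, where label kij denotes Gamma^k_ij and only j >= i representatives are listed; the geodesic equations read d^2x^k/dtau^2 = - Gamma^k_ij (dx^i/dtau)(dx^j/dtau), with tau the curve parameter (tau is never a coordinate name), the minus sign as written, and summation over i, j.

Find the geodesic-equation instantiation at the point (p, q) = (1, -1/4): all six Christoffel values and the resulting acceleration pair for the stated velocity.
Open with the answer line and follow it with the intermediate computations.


Answer: Gamma_ppp = 25/34, Gamma_ppq = 0, Gamma_pqq = -55/68, Gamma_qpp = 0, Gamma_qpq = 10/11, Gamma_qqq = 0; accelerations (d^2p/dtau^2, d^2q/dtau^2) = (55/17, 0)

E = 34, F = 0, G = 121/4 at the point
E_p = 50, E_q = 0, F_p = 0, F_q = 0, G_p = 55, G_q = 0
EG - F^2 = 2057/2;  g^inv = (2/2057) * [[121/4, 0], [0, 34]]
first-kind symbols [ij,l] = (1/2)(d_i g_jl + d_j g_il - d_l g_ij): [pp,p] = E_p/2 = 25, [pp,q] = F_p - E_q/2 = 0, [pq,p] = E_q/2 = 0, [pq,q] = G_p/2 = 55/2, [qq,p] = F_q - G_p/2 = -55/2, [qq,q] = G_q/2 = 0
Gamma^p_ij = (G*[ij,p] - F*[ij,q])/(EG - F^2), Gamma^q_ij = (E*[ij,q] - F*[ij,p])/(EG - F^2)
Gamma_ppp = 25/34, Gamma_ppq = 0, Gamma_pqq = -55/68, Gamma_qpp = 0, Gamma_qpq = 10/11, Gamma_qqq = 0
d^2p/dtau^2 = -(Gamma_ppp*(0)^2 + 2*Gamma_ppq*(0)*(-2) + Gamma_pqq*(-2)^2) = 55/17
d^2q/dtau^2 = -(Gamma_qpp*(0)^2 + 2*Gamma_qpq*(0)*(-2) + Gamma_qqq*(-2)^2) = 0


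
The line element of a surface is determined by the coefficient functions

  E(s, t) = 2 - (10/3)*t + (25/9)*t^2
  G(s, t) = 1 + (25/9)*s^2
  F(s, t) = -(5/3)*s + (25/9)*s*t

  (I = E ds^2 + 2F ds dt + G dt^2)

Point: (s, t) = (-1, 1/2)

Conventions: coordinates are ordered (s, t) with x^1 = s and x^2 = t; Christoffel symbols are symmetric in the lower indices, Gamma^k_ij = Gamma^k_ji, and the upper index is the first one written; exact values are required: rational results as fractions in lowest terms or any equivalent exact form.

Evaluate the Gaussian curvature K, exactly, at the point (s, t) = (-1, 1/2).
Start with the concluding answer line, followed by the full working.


Answer: K = -3600/18769

E = 37/36, F = 5/18, G = 34/9, EG - F^2 = 137/36 at the point
E_s = 0, E_t = -5/9, F_s = -5/18, F_t = -25/9, G_s = -50/9, G_t = 0
E_tt = 50/9, F_st = 25/9, G_ss = 50/9
By Brioschi, K is (det M1 - det M2) divided by (EG - F^2) squared.
M1 = [[-E_tt/2 + F_st - G_ss/2, E_s/2, F_s - E_t/2], [F_t - G_s/2, E, F], [G_t/2, F, G]] = [[-25/9, 0, 0], [0, 37/36, 5/18], [0, 5/18, 34/9]]; det M1 = -3425/324
M2 = [[0, E_t/2, G_s/2], [E_t/2, E, F], [G_s/2, F, G]] = [[0, -5/18, -25/9], [-5/18, 37/36, 5/18], [-25/9, 5/18, 34/9]]; det M2 = -2525/324
det M1 - det M2 = -25/9; K = -25/9 / (137/36)^2 = -3600/18769


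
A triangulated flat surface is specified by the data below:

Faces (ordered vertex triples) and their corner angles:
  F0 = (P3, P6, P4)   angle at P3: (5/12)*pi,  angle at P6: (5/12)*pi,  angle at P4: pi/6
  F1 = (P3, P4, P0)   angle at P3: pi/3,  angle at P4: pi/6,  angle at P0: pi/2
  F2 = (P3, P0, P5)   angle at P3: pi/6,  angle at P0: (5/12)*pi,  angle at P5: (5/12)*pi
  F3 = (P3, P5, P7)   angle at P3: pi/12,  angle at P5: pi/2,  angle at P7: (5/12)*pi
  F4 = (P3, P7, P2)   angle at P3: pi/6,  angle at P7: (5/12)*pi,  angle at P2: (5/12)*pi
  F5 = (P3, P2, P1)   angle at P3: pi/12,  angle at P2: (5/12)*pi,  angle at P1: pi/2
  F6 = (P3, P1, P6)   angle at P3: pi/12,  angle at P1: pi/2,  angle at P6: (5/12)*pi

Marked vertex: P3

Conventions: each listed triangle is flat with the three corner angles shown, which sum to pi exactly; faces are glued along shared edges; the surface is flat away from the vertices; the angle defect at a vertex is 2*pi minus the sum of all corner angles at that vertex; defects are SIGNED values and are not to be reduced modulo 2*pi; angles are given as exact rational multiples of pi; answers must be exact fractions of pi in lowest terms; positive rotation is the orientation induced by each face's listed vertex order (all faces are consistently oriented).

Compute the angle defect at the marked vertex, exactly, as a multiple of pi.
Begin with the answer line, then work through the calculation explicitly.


Answer: defect(P3) = (2/3)*pi

Sum of corner angles at P3: (4/3)*pi
defect = 2*pi - (4/3)*pi


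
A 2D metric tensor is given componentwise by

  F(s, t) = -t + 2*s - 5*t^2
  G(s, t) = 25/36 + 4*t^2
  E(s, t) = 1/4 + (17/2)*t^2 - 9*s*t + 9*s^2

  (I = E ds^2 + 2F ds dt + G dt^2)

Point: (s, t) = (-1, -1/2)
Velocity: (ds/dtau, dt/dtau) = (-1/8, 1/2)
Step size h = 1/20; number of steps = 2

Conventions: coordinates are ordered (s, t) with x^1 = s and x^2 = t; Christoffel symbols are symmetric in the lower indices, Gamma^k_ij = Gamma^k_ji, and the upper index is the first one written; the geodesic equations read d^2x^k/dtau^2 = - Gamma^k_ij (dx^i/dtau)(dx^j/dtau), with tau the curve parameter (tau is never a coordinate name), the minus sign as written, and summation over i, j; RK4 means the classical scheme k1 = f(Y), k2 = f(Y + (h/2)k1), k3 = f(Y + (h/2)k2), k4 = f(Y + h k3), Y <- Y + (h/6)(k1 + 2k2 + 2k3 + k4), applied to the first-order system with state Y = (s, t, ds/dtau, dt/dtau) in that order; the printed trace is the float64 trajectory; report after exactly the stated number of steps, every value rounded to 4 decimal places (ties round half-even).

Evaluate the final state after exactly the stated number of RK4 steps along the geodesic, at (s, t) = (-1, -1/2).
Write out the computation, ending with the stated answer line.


f(Y) = (ds/dtau, dt/dtau, -Gamma^s_ij Y'^i Y'^j, -Gamma^t_ij Y'^i Y'^j) with the Gammas evaluated at the stage position; h = 0.050000; intermediate values shown to 6 dp
step 0: s = -1.0000, t = -0.5000, ds/dtau = -0.1250, dt/dtau = 0.5000
step 1:
  k1: at (s, t) = (-1.000000, -0.500000), (ds/dtau, dt/dtau) = (-0.125000, 0.500000); Gamma_sss = -1.621071, Gamma_sst = 0.103653, Gamma_stt = 0.312659, Gamma_tss = -1.598131, Gamma_tst = 0.168224, Gamma_ttt = -0.672897; k1 = (-0.125000, 0.500000, -0.039879, 0.214223)
  k2: at (s, t) = (-1.003125, -0.487500), (ds/dtau, dt/dtau) = (-0.125997, 0.505356); Gamma_sss = -1.680781, Gamma_sst = 0.149883, Gamma_stt = 0.269640, Gamma_tss = -1.775146, Gamma_tst = 0.246639, Gamma_ttt = -0.741656; k2 = (-0.125997, 0.505356, -0.023092, 0.248997)
  k3: at (s, t) = (-1.003150, -0.487366), (ds/dtau, dt/dtau) = (-0.125577, 0.506225); Gamma_sss = -1.681404, Gamma_sst = 0.150355, Gamma_stt = 0.269206, Gamma_tss = -1.777016, Gamma_tst = 0.247451, Gamma_ttt = -0.742357; k3 = (-0.125577, 0.506225, -0.023356, 0.249723)
  k4: at (s, t) = (-1.006279, -0.474689), (ds/dtau, dt/dtau) = (-0.126168, 0.512486); Gamma_sss = -1.740612, Gamma_sst = 0.194975, Gamma_stt = 0.227793, Gamma_tss = -1.962254, Gamma_tst = 0.325558, Gamma_ttt = -0.809517; k4 = (-0.126168, 0.512486, -0.006907, 0.285950)
  Y <- Y + (h/6)(k1 + 2k2 + 2k3 + k4): s = -1.0063, t = -0.4747, ds/dtau = -0.1262, dt/dtau = 0.5125
step 2:
  k1: at (s, t) = (-1.006286, -0.474703), (ds/dtau, dt/dtau) = (-0.126164, 0.512480); Gamma_sss = -1.740556, Gamma_sst = 0.194939, Gamma_stt = 0.227821, Gamma_tss = -1.962111, Gamma_tst = 0.325495, Gamma_ttt = -0.809468; k1 = (-0.126164, 0.512480, -0.006921, 0.285918)
  k2: at (s, t) = (-1.009440, -0.461891), (ds/dtau, dt/dtau) = (-0.126337, 0.519628); Gamma_sss = -1.799358, Gamma_sst = 0.237955, Gamma_stt = 0.188039, Gamma_tss = -2.156193, Gamma_tst = 0.403358, Gamma_ttt = -0.874912; k2 = (-0.126337, 0.519628, 0.009189, 0.323612)
  k3: at (s, t) = (-1.009444, -0.461712), (ds/dtau, dt/dtau) = (-0.125934, 0.520570); Gamma_sss = -1.800145, Gamma_sst = 0.238499, Gamma_stt = 0.187556, Gamma_tss = -2.158699, Gamma_tst = 0.404353, Gamma_ttt = -0.875720; k3 = (-0.125934, 0.520570, 0.008994, 0.324567)
  k4: at (s, t) = (-1.012583, -0.448674), (ds/dtau, dt/dtau) = (-0.125714, 0.528708); Gamma_sss = -1.859175, Gamma_sst = 0.280213, Gamma_stt = 0.149207, Gamma_tss = -2.363974, Gamma_tst = 0.482636, Gamma_ttt = -0.939728; k4 = (-0.125714, 0.528708, 0.024924, 0.364203)
  Y <- Y + (h/6)(k1 + 2k2 + 2k3 + k4): s = -1.0126, t = -0.4487, ds/dtau = -0.1257, dt/dtau = 0.5287

Answer: s = -1.0126, t = -0.4487, ds/dtau = -0.1257, dt/dtau = 0.5287


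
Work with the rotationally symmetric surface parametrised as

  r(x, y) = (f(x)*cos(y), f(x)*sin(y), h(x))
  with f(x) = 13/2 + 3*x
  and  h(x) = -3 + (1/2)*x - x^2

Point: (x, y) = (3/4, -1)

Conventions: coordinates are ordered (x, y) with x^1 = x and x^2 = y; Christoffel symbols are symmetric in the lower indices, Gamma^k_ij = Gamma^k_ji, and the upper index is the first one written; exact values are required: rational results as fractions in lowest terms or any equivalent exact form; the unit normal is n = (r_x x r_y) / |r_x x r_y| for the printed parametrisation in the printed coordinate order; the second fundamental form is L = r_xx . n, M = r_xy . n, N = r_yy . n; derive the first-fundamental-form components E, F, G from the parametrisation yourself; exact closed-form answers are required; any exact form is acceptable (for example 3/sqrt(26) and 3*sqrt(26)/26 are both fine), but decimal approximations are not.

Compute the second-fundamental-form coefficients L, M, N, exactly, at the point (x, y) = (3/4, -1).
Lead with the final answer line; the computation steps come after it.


Answer: L = -3*sqrt(10)/5, M = 0, N = -7*sqrt(10)/8

f = 35/4, f' = 3, f'' = 0, h' = -1, h'' = -2
E = 10, F = 0, G = 1225/16; answer radicand W^2 = 10
unnormalised second-form numerators: l = -6, m = 0, n = -35/4; L = l/sqrt(10), and similarly M = m/sqrt(W^2), N = n/sqrt(W^2)


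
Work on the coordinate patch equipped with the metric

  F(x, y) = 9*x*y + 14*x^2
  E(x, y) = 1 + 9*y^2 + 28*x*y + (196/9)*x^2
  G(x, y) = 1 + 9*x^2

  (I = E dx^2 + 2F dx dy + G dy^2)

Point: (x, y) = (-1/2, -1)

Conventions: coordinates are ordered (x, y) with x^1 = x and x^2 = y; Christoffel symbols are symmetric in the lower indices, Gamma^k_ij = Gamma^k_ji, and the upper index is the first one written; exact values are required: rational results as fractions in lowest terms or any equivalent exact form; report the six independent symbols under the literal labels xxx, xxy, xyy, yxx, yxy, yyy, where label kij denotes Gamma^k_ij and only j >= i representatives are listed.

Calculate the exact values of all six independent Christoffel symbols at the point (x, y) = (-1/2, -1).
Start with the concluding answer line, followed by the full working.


Answer: Gamma_xxx = -128/163, Gamma_xxy = -576/1141, Gamma_xyy = 0, Gamma_yxx = -36/163, Gamma_yxy = -162/1141, Gamma_yyy = 0

E = 265/9, F = 8, G = 13/4 at the point
E_x = -448/9, E_y = -32, F_x = -23, F_y = -9/2, G_x = -9, G_y = 0
EG - F^2 = 1141/36;  g^inv = (36/1141) * [[13/4, -8], [-8, 265/9]]
first-kind symbols [ij,l] = (1/2)(d_i g_jl + d_j g_il - d_l g_ij): [xx,x] = E_x/2 = -224/9, [xx,y] = F_x - E_y/2 = -7, [xy,x] = E_y/2 = -16, [xy,y] = G_x/2 = -9/2, [yy,x] = F_y - G_x/2 = 0, [yy,y] = G_y/2 = 0
Gamma^x_ij = (G*[ij,x] - F*[ij,y])/(EG - F^2), Gamma^y_ij = (E*[ij,y] - F*[ij,x])/(EG - F^2)


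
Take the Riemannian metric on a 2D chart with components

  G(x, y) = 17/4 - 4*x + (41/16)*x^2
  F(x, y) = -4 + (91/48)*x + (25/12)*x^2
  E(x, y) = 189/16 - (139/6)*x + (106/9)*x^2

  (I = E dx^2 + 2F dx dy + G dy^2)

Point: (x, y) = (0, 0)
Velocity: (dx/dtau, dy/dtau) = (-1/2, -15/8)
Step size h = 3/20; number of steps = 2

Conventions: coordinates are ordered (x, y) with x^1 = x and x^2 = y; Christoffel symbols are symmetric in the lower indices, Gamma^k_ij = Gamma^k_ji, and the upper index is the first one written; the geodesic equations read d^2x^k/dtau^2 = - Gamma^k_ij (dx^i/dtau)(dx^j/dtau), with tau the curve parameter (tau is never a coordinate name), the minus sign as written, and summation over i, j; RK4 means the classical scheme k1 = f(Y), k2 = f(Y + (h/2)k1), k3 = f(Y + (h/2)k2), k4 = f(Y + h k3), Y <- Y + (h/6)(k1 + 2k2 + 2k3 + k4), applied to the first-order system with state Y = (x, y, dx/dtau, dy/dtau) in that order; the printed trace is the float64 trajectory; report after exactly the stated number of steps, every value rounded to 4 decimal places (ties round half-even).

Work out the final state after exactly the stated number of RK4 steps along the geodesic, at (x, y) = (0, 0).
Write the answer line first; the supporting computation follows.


Answer: x = -0.1531, y = -0.5304, dx/dtau = -0.5133, dy/dtau = -1.6549

f(Y) = (dx/dtau, dy/dtau, -Gamma^x_ij Y'^i Y'^j, -Gamma^y_ij Y'^i Y'^j) with the Gammas evaluated at the stage position; h = 0.150000; intermediate values shown to 6 dp
step 0: x = 0.0000, y = 0.0000, dx/dtau = -0.5000, dy/dtau = -1.8750
step 1:
  k1: at (x, y) = (0.000000, 0.000000), (dx/dtau, dy/dtau) = (-0.500000, -1.875000); Gamma_xxx = -1.217603, Gamma_xxy = -0.233897, Gamma_xyy = 0.248515, Gamma_yxx = -0.699901, Gamma_yxy = -0.690726, Gamma_yyy = 0.233897; k1 = (-0.500000, -1.875000, -0.130729, 0.647794)
  k2: at (x, y) = (-0.037500, -0.140625), (dx/dtau, dy/dtau) = (-0.509805, -1.826415); Gamma_xxx = -1.165377, Gamma_xxy = -0.216614, Gamma_xyy = 0.234475, Gamma_yxx = -0.681569, Gamma_yxy = -0.676109, Gamma_yyy = 0.216614; k2 = (-0.509805, -1.826415, -0.075892, 0.713632)
  k3: at (x, y) = (-0.038235, -0.136981), (dx/dtau, dy/dtau) = (-0.505692, -1.821478); Gamma_xxx = -1.164392, Gamma_xxy = -0.216290, Gamma_xyy = 0.234215, Gamma_yxx = -0.681216, Gamma_yxy = -0.675827, Gamma_yyy = 0.216290; k3 = (-0.505692, -1.821478, -0.080857, 0.701617)
  k4: at (x, y) = (-0.075854, -0.273222), (dx/dtau, dy/dtau) = (-0.512129, -1.769757); Gamma_xxx = -1.115900, Gamma_xxy = -0.200474, Gamma_xyy = 0.221645, Gamma_yxx = -0.663488, Gamma_yxy = -0.661689, Gamma_yyy = 0.200474; k4 = (-0.512129, -1.769757, -0.038132, 0.745557)
  Y <- Y + (h/6)(k1 + 2k2 + 2k3 + k4): x = -0.0761, y = -0.2735, dx/dtau = -0.5121, dy/dtau = -1.7694
step 2:
  k1: at (x, y) = (-0.076078, -0.273514), (dx/dtau, dy/dtau) = (-0.512059, -1.769404); Gamma_xxx = -1.115622, Gamma_xxy = -0.200384, Gamma_xyy = 0.221574, Gamma_yxx = -0.663385, Gamma_yxy = -0.661606, Gamma_yyy = 0.200384; k1 = (-0.512059, -1.769404, -0.038070, 0.745463)
  k2: at (x, y) = (-0.114482, -0.406219), (dx/dtau, dy/dtau) = (-0.514914, -1.713494); Gamma_xxx = -1.069718, Gamma_xxy = -0.185628, Gamma_xyy = 0.210075, Gamma_yxx = -0.645998, Gamma_yxy = -0.647703, Gamma_yyy = 0.185628; k2 = (-0.514914, -1.713494, -0.005611, 0.769202)
  k3: at (x, y) = (-0.114697, -0.402026), (dx/dtau, dy/dtau) = (-0.512480, -1.711714); Gamma_xxx = -1.069471, Gamma_xxy = -0.185549, Gamma_xyy = 0.210014, Gamma_yxx = -0.645903, Gamma_yxy = -0.647627, Gamma_yyy = 0.185549; k3 = (-0.512480, -1.711714, -0.008918, 0.762205)
  k4: at (x, y) = (-0.152950, -0.530271), (dx/dtau, dy/dtau) = (-0.513397, -1.655073); Gamma_xxx = -1.027024, Gamma_xxy = -0.172104, Gamma_xyy = 0.199718, Gamma_yxx = -0.629310, Gamma_yxy = -0.634300, Gamma_yyy = 0.172104; k4 = (-0.513397, -1.655073, 0.016094, 0.772375)
  Y <- Y + (h/6)(k1 + 2k2 + 2k3 + k4): x = -0.1531, y = -0.5304, dx/dtau = -0.5133, dy/dtau = -1.6549


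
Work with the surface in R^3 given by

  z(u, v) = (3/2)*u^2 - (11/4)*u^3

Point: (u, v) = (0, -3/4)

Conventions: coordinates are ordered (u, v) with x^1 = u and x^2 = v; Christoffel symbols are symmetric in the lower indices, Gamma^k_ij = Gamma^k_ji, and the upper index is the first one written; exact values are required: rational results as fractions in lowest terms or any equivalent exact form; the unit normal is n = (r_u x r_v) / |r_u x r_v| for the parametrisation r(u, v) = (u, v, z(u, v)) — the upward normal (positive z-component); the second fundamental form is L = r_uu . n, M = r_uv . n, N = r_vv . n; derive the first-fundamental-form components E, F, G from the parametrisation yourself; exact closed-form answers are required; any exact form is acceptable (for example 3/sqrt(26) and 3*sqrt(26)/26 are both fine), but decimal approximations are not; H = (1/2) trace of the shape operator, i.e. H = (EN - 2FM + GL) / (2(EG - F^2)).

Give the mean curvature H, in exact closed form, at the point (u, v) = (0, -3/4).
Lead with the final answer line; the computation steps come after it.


Answer: H = 3/2

z_u = 0, z_v = 0, z_uu = 3, z_uv = 0, z_vv = 0
E = 1, F = 0, G = 1; answer radicand W^2 = 1
unnormalised second-form numerators: l = 3, m = 0, n = 0; L = l/sqrt(1), and similarly M = m/sqrt(W^2), N = n/sqrt(W^2)
H = (E*n - 2*F*m + G*l) / (2*(EG - F^2)*sqrt(W^2)); E*n - 2*F*m + G*l = 3, EG - F^2 = 1, so H = (3/2)/sqrt(1)


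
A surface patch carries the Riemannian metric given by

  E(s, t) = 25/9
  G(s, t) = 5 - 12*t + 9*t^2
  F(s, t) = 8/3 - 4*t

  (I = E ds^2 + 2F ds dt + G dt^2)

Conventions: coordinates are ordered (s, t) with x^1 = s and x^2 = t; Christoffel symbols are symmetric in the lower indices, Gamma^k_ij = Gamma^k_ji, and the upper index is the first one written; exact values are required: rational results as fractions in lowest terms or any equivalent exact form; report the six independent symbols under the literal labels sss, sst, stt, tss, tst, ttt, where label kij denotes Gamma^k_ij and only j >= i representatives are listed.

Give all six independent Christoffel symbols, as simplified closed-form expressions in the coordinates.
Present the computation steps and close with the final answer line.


E = 25/9; F = 8/3 - 4*t; G = 5 - 12*t + 9*t^2
Gamma^k_ij = (1/2) g^{kl} (d_i g_jl + d_j g_il - d_l g_ij), with g^inv = (1/(EG-F^2)) [[G, -F], [-F, E]]
first partials: E_s = 0, E_t = 0, F_s = 0, F_t = -4, G_s = 0, G_t = -12 + 18*t
D = EG - F^2 = 61/9 - 12*t + 9*t^2
expanded: Gamma^s_ss = (G E_s - 2F F_s + F E_t)/(2D), Gamma^s_st = (G E_t - F G_s)/(2D), Gamma^s_tt = (2G F_t - G G_s - F G_t)/(2D), Gamma^t_ss = (2E F_s - E E_t - F E_s)/(2D), Gamma^t_st = (E G_s - F E_t)/(2D), Gamma^t_tt = (E G_t - 2F F_t + F G_s)/(2D); substitute and cancel common factors

Answer: Gamma_sss = 0, Gamma_sst = 0, Gamma_stt = -36/(81*t^2 - 108*t + 61), Gamma_tss = 0, Gamma_tst = 0, Gamma_ttt = (81*t - 54)/(81*t^2 - 108*t + 61)


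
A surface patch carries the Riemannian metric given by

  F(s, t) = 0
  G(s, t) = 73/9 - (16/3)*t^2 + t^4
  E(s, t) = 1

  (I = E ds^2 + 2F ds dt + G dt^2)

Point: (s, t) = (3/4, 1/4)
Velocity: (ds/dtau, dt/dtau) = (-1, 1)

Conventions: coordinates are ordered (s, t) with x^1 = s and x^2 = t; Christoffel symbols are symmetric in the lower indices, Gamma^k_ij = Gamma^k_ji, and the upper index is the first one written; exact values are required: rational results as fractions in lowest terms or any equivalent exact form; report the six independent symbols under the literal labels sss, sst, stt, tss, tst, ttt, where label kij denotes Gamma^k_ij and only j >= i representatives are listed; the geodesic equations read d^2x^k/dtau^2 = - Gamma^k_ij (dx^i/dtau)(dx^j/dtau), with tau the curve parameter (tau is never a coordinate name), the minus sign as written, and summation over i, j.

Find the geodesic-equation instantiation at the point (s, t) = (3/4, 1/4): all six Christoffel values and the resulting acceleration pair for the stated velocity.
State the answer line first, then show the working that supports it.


Answer: Gamma_sss = 0, Gamma_sst = 0, Gamma_stt = 0, Gamma_tss = 0, Gamma_tst = 0, Gamma_ttt = -3000/17929; accelerations (d^2s/dtau^2, d^2t/dtau^2) = (0, 3000/17929)

E = 1, F = 0, G = 17929/2304 at the point
E_s = 0, E_t = 0, F_s = 0, F_t = 0, G_s = 0, G_t = -125/48
EG - F^2 = 17929/2304;  g^inv = (2304/17929) * [[17929/2304, 0], [0, 1]]
first-kind symbols [ij,l] = (1/2)(d_i g_jl + d_j g_il - d_l g_ij): [ss,s] = E_s/2 = 0, [ss,t] = F_s - E_t/2 = 0, [st,s] = E_t/2 = 0, [st,t] = G_s/2 = 0, [tt,s] = F_t - G_s/2 = 0, [tt,t] = G_t/2 = -125/96
Gamma^s_ij = (G*[ij,s] - F*[ij,t])/(EG - F^2), Gamma^t_ij = (E*[ij,t] - F*[ij,s])/(EG - F^2)
Gamma_sss = 0, Gamma_sst = 0, Gamma_stt = 0, Gamma_tss = 0, Gamma_tst = 0, Gamma_ttt = -3000/17929
d^2s/dtau^2 = -(Gamma_sss*(-1)^2 + 2*Gamma_sst*(-1)*(1) + Gamma_stt*(1)^2) = 0
d^2t/dtau^2 = -(Gamma_tss*(-1)^2 + 2*Gamma_tst*(-1)*(1) + Gamma_ttt*(1)^2) = 3000/17929


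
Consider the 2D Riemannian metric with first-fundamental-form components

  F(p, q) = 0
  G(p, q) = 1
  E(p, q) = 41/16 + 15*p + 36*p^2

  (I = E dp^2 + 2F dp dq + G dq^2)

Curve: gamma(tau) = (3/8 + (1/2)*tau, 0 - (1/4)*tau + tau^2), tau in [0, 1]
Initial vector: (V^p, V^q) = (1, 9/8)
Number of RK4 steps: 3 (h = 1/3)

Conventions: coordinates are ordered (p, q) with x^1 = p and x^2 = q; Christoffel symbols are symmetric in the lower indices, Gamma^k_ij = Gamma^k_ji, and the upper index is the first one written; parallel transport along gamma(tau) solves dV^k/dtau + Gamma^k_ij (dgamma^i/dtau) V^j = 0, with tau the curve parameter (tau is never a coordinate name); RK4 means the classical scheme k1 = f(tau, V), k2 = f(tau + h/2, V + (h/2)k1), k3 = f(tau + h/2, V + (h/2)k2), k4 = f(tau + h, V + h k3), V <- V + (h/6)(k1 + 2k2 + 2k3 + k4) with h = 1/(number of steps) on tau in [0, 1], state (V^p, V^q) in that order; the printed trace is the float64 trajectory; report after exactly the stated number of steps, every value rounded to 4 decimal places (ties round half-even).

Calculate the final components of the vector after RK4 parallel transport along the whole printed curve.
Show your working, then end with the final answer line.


gamma'(tau) = (1/2, -1/4 + 2*tau); f(tau, V)^k = -Gamma^k_ij(gamma(tau)) gamma'^i(tau) V^j; h = 1/3; intermediate values shown to 6 dp
curve data and Christoffel symbols at the stage parameters:
  tau = 0.000000: gamma = (0.375000, 0.000000), gamma' = (0.500000, -0.250000); Gamma_ppp = 1.584906, Gamma_ppq = 0.000000, Gamma_pqq = 0.000000, Gamma_qpp = 0.000000, Gamma_qpq = 0.000000, Gamma_qqq = 0.000000
  tau = 0.166667: gamma = (0.458333, -0.013889), gamma' = (0.500000, 0.083333); Gamma_ppp = 1.411765, Gamma_ppq = 0.000000, Gamma_pqq = 0.000000, Gamma_qpp = 0.000000, Gamma_qpq = 0.000000, Gamma_qqq = 0.000000
  tau = 0.333333: gamma = (0.541667, 0.027778), gamma' = (0.500000, 0.416667); Gamma_ppp = 1.270588, Gamma_ppq = 0.000000, Gamma_pqq = 0.000000, Gamma_qpp = 0.000000, Gamma_qpq = 0.000000, Gamma_qqq = 0.000000
  tau = 0.500000: gamma = (0.625000, 0.125000), gamma' = (0.500000, 0.750000); Gamma_ppp = 1.153846, Gamma_ppq = 0.000000, Gamma_pqq = 0.000000, Gamma_qpp = 0.000000, Gamma_qpq = 0.000000, Gamma_qqq = 0.000000
  tau = 0.666667: gamma = (0.708333, 0.277778), gamma' = (0.500000, 1.083333); Gamma_ppp = 1.056000, Gamma_ppq = 0.000000, Gamma_pqq = 0.000000, Gamma_qpp = 0.000000, Gamma_qpq = 0.000000, Gamma_qqq = 0.000000
  tau = 0.833333: gamma = (0.791667, 0.486111), gamma' = (0.500000, 1.416667); Gamma_ppp = 0.972973, Gamma_ppq = 0.000000, Gamma_pqq = 0.000000, Gamma_qpp = 0.000000, Gamma_qpq = 0.000000, Gamma_qqq = 0.000000
  tau = 1.000000: gamma = (0.875000, 0.750000), gamma' = (0.500000, 1.750000); Gamma_ppp = 0.901734, Gamma_ppq = 0.000000, Gamma_pqq = 0.000000, Gamma_qpp = 0.000000, Gamma_qpq = 0.000000, Gamma_qqq = 0.000000
step 0: V^p = 1.0000, V^q = 1.1250
step 1: k1 = (-0.792453, 0.000000), k2 = (-0.612653, 0.000000), k3 = (-0.633806, 0.000000), k4 = (-0.501076, 0.000000); V <- V + (h/6)(k1 + 2k2 + 2k3 + k4): V^p = 0.7896, V^q = 1.1250
step 2: k1 = (-0.501655, 0.000000), k2 = (-0.407327, 0.000000), k3 = (-0.416397, 0.000000), k4 = (-0.343645, 0.000000); V <- V + (h/6)(k1 + 2k2 + 2k3 + k4): V^p = 0.6512, V^q = 1.1250
step 3: k1 = (-0.343810, 0.000000), k2 = (-0.288902, 0.000000), k3 = (-0.293354, 0.000000), k4 = (-0.249497, 0.000000); V <- V + (h/6)(k1 + 2k2 + 2k3 + k4): V^p = 0.5535, V^q = 1.1250

Answer: V^p = 0.5535, V^q = 1.1250


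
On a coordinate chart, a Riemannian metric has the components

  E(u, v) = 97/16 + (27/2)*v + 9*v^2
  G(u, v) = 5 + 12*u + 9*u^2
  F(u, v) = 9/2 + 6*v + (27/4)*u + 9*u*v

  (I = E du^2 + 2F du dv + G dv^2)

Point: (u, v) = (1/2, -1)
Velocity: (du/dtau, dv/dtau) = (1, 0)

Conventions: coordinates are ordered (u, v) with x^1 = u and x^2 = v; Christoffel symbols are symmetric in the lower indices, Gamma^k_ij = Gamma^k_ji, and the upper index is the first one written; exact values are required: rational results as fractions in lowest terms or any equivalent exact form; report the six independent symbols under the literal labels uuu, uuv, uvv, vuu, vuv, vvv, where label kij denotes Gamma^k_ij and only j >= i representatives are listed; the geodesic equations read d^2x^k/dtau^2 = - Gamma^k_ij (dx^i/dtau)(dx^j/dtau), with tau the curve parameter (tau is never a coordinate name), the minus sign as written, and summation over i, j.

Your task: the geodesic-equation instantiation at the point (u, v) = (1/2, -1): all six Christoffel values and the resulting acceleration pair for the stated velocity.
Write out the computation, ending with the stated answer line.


E = 25/16, F = -21/8, G = 53/4 at the point
E_u = 0, E_v = -9/2, F_u = -9/4, F_v = 21/2, G_u = 21, G_v = 0
EG - F^2 = 221/16;  g^inv = (16/221) * [[53/4, 21/8], [21/8, 25/16]]
first-kind symbols [ij,l] = (1/2)(d_i g_jl + d_j g_il - d_l g_ij): [uu,u] = E_u/2 = 0, [uu,v] = F_u - E_v/2 = 0, [uv,u] = E_v/2 = -9/4, [uv,v] = G_u/2 = 21/2, [vv,u] = F_v - G_u/2 = 0, [vv,v] = G_v/2 = 0
Gamma^u_ij = (G*[ij,u] - F*[ij,v])/(EG - F^2), Gamma^v_ij = (E*[ij,v] - F*[ij,u])/(EG - F^2)
Gamma_uuu = 0, Gamma_uuv = -36/221, Gamma_uvv = 0, Gamma_vuu = 0, Gamma_vuv = 168/221, Gamma_vvv = 0
d^2u/dtau^2 = -(Gamma_uuu*(1)^2 + 2*Gamma_uuv*(1)*(0) + Gamma_uvv*(0)^2) = 0
d^2v/dtau^2 = -(Gamma_vuu*(1)^2 + 2*Gamma_vuv*(1)*(0) + Gamma_vvv*(0)^2) = 0

Answer: Gamma_uuu = 0, Gamma_uuv = -36/221, Gamma_uvv = 0, Gamma_vuu = 0, Gamma_vuv = 168/221, Gamma_vvv = 0; accelerations (d^2u/dtau^2, d^2v/dtau^2) = (0, 0)


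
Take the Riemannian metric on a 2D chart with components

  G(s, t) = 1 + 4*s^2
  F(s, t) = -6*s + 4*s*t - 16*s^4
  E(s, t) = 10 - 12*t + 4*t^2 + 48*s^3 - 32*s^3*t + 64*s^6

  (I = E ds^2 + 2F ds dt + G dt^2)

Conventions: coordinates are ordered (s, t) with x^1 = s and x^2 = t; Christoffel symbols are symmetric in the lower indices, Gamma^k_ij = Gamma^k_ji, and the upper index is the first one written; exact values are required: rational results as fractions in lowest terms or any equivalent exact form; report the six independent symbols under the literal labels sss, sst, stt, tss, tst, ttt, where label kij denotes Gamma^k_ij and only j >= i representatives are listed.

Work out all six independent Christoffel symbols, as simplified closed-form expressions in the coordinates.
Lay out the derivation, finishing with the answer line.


E = 10 - 12*t + 4*t^2 + 48*s^3 - 32*s^3*t + 64*s^6; F = -6*s + 4*s*t - 16*s^4; G = 1 + 4*s^2
Gamma^k_ij = (1/2) g^{kl} (d_i g_jl + d_j g_il - d_l g_ij), with g^inv = (1/(EG-F^2)) [[G, -F], [-F, E]]
first partials: E_s = 144*s^2 - 96*s^2*t + 384*s^5, E_t = -12 + 8*t - 32*s^3, F_s = -6 + 4*t - 64*s^3, F_t = 4*s, G_s = 8*s, G_t = 0
D = EG - F^2 = 10 - 12*t + 4*t^2 + 4*s^2 + 48*s^3 - 32*s^3*t + 64*s^6
expanded: Gamma^s_ss = (G E_s - 2F F_s + F E_t)/(2D), Gamma^s_st = (G E_t - F G_s)/(2D), Gamma^s_tt = (2G F_t - G G_s - F G_t)/(2D), Gamma^t_ss = (2E F_s - E E_t - F E_s)/(2D), Gamma^t_st = (E G_s - F E_t)/(2D), Gamma^t_tt = (E G_t - 2F F_t + F G_s)/(2D); substitute and cancel common factors

Answer: Gamma_sss = (96*s^5 - 24*s^2*t + 36*s^2)/(32*s^6 - 16*s^3*t + 24*s^3 + 2*s^2 + 2*t^2 - 6*t + 5), Gamma_sst = (-8*s^3 + 2*t - 3)/(32*s^6 - 16*s^3*t + 24*s^3 + 2*s^2 + 2*t^2 - 6*t + 5), Gamma_stt = 0, Gamma_tss = -24*s^3/(32*s^6 - 16*s^3*t + 24*s^3 + 2*s^2 + 2*t^2 - 6*t + 5), Gamma_tst = 2*s/(32*s^6 - 16*s^3*t + 24*s^3 + 2*s^2 + 2*t^2 - 6*t + 5), Gamma_ttt = 0


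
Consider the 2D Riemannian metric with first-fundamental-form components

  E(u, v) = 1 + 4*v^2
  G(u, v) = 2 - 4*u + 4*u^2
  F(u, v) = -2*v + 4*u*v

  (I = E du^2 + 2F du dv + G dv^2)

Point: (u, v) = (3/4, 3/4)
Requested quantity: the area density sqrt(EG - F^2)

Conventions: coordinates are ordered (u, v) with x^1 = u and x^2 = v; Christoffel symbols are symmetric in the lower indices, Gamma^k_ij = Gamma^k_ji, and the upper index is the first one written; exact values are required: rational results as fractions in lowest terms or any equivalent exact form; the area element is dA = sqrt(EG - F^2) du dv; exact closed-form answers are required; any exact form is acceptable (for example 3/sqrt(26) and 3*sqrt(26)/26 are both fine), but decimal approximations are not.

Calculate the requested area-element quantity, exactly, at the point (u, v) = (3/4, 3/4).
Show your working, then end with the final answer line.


E = 13/4, F = 3/4, G = 5/4; EG - F^2 = 7/2

Answer: sqrt(EG - F^2) = sqrt(14)/2


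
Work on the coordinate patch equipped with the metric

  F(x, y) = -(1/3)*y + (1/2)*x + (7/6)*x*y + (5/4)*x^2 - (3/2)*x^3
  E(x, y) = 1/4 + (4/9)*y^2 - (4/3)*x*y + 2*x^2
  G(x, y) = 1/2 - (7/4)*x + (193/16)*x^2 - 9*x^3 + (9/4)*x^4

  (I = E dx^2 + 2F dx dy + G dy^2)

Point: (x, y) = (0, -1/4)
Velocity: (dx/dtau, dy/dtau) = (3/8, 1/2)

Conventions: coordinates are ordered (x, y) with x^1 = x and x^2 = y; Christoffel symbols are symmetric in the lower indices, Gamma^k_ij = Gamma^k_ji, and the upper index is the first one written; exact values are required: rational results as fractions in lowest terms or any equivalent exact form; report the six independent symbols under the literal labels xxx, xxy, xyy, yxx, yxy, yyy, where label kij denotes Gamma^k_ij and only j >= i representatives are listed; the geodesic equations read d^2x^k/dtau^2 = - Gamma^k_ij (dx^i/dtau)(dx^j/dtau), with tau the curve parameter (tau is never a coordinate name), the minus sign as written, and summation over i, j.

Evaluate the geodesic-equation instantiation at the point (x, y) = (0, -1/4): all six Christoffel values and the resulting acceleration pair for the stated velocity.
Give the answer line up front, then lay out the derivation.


Answer: Gamma_xxx = 49/114, Gamma_xxy = 5/38, Gamma_xyy = 39/19, Gamma_yxx = 97/171, Gamma_yxy = -101/57, Gamma_yyy = -13/38; accelerations (d^2x/dtau^2, d^2y/dtau^2) = (-1515/2432, 815/1216)

E = 5/18, F = 1/12, G = 1/2 at the point
E_x = 1/3, E_y = -2/9, F_x = 5/24, F_y = -1/3, G_x = -7/4, G_y = 0
EG - F^2 = 19/144;  g^inv = (144/19) * [[1/2, -1/12], [-1/12, 5/18]]
first-kind symbols [ij,l] = (1/2)(d_i g_jl + d_j g_il - d_l g_ij): [xx,x] = E_x/2 = 1/6, [xx,y] = F_x - E_y/2 = 23/72, [xy,x] = E_y/2 = -1/9, [xy,y] = G_x/2 = -7/8, [yy,x] = F_y - G_x/2 = 13/24, [yy,y] = G_y/2 = 0
Gamma^x_ij = (G*[ij,x] - F*[ij,y])/(EG - F^2), Gamma^y_ij = (E*[ij,y] - F*[ij,x])/(EG - F^2)
Gamma_xxx = 49/114, Gamma_xxy = 5/38, Gamma_xyy = 39/19, Gamma_yxx = 97/171, Gamma_yxy = -101/57, Gamma_yyy = -13/38
d^2x/dtau^2 = -(Gamma_xxx*(3/8)^2 + 2*Gamma_xxy*(3/8)*(1/2) + Gamma_xyy*(1/2)^2) = -1515/2432
d^2y/dtau^2 = -(Gamma_yxx*(3/8)^2 + 2*Gamma_yxy*(3/8)*(1/2) + Gamma_yyy*(1/2)^2) = 815/1216


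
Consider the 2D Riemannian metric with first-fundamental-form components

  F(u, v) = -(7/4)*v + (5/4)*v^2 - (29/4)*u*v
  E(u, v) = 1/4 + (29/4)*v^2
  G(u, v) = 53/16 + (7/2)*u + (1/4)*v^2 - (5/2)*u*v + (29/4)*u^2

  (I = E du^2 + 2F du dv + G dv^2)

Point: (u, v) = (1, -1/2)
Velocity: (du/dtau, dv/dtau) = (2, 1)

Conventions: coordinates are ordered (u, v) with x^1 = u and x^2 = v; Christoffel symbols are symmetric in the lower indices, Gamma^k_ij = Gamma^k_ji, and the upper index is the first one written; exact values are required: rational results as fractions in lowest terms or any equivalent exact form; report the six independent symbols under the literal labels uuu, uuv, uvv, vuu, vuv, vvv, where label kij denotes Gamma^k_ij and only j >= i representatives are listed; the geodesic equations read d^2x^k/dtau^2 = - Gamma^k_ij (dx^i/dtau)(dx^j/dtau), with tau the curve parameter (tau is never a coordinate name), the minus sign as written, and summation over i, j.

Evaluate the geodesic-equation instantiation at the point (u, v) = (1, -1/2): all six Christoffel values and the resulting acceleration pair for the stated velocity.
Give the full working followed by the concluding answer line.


E = 33/16, F = 77/16, G = 123/8 at the point
E_u = 0, E_v = -29/4, F_u = 29/8, F_v = -41/4, G_u = 77/4, G_v = -11/4
EG - F^2 = 2189/256;  g^inv = (256/2189) * [[123/8, -77/16], [-77/16, 33/16]]
first-kind symbols [ij,l] = (1/2)(d_i g_jl + d_j g_il - d_l g_ij): [uu,u] = E_u/2 = 0, [uu,v] = F_u - E_v/2 = 29/4, [uv,u] = E_v/2 = -29/8, [uv,v] = G_u/2 = 77/8, [vv,u] = F_v - G_u/2 = -159/8, [vv,v] = G_v/2 = -11/8
Gamma^u_ij = (G*[ij,u] - F*[ij,v])/(EG - F^2), Gamma^v_ij = (E*[ij,v] - F*[ij,u])/(EG - F^2)
Gamma_uuu = -812/199, Gamma_uuv = -26126/2189, Gamma_uvv = -76534/2189, Gamma_vuu = 348/199, Gamma_vuv = 868/199, Gamma_vvv = 2160/199
d^2u/dtau^2 = -(Gamma_uuu*(2)^2 + 2*Gamma_uuv*(2)*(1) + Gamma_uvv*(1)^2) = 19706/199
d^2v/dtau^2 = -(Gamma_vuu*(2)^2 + 2*Gamma_vuv*(2)*(1) + Gamma_vvv*(1)^2) = -7024/199

Answer: Gamma_uuu = -812/199, Gamma_uuv = -26126/2189, Gamma_uvv = -76534/2189, Gamma_vuu = 348/199, Gamma_vuv = 868/199, Gamma_vvv = 2160/199; accelerations (d^2u/dtau^2, d^2v/dtau^2) = (19706/199, -7024/199)


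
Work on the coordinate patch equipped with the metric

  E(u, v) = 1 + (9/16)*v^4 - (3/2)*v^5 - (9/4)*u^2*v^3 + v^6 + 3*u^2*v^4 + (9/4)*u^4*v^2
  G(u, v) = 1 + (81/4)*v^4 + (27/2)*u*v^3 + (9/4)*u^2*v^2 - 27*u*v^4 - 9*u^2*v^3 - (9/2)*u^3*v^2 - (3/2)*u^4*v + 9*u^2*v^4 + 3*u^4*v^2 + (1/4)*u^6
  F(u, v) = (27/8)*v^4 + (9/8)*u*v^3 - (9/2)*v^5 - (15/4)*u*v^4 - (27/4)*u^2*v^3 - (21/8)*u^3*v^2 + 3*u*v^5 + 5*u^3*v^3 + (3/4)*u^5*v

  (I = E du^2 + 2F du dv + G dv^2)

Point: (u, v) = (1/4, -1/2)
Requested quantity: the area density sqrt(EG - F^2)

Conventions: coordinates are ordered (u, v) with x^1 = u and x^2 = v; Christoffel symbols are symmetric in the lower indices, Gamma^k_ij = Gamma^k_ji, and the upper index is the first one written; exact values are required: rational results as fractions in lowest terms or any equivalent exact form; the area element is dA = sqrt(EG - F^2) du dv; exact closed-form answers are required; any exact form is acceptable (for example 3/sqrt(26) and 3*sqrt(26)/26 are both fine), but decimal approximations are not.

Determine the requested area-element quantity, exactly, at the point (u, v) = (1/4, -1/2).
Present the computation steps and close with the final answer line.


E = 4625/4096, F = 2185/8192, G = 25409/16384; EG - F^2 = 27525/16384

Answer: sqrt(EG - F^2) = 5*sqrt(1101)/128
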